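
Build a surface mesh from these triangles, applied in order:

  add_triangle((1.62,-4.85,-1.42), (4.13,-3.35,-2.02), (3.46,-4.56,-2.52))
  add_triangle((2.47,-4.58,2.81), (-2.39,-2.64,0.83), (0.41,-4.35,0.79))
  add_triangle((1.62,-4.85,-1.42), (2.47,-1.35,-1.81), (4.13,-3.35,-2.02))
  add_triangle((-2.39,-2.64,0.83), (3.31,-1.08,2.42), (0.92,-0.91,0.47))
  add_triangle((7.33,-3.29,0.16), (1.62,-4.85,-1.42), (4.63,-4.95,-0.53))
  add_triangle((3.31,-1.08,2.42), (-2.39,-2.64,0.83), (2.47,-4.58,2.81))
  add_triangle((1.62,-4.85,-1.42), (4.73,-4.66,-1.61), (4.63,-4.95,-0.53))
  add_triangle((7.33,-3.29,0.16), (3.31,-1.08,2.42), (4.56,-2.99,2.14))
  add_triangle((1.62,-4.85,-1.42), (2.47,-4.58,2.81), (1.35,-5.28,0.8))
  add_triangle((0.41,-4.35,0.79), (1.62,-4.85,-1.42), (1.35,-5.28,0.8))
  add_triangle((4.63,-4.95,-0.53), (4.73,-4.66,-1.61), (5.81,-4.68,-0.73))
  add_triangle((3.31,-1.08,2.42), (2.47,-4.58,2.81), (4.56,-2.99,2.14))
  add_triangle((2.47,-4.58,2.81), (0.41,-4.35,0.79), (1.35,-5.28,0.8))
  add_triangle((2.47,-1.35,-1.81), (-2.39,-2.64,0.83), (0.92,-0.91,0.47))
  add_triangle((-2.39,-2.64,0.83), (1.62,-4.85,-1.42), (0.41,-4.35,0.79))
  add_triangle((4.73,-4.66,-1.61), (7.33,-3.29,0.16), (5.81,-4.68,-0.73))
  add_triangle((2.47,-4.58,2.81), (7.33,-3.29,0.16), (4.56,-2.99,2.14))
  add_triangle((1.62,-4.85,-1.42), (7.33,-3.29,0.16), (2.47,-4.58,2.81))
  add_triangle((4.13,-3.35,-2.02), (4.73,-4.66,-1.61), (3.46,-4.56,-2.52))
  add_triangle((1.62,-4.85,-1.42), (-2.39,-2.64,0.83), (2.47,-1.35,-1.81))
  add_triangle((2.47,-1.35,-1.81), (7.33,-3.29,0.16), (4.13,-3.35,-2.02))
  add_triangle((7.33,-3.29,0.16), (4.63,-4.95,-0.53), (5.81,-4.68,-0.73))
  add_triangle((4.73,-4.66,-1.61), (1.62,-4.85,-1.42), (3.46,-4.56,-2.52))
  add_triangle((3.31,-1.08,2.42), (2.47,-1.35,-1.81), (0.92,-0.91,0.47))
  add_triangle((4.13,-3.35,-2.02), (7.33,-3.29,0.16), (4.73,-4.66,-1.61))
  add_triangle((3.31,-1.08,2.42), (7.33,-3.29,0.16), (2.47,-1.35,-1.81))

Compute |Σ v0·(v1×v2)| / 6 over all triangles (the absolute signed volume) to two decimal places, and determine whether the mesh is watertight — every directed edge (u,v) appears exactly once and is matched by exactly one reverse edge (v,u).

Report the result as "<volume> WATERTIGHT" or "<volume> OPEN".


63.31 WATERTIGHT

Per-triangle v0·(v1×v2)/6:
  t1: -1.2570
  t2: +4.3027
  t3: +1.7473
  t4: -1.2493
  t5: -1.9276
  t6: +3.4718
  t7: +2.9492
  t8: +3.7167
  t9: +3.1707
  t10: +1.2878
  t11: +1.2430
  t12: +3.3178
  t13: +1.4573
  t14: -2.0132
  t15: +4.1062
  t16: +1.6816
  t17: +5.4772
  t18: +20.0538
  t19: +1.3181
  t20: +1.1254
  t21: +2.7850
  t22: +1.4085
  t23: +2.6550
  t24: -1.1556
  t25: +3.4083
  t26: +0.2315
Σ = +63.3123 → |volume| = 63.31

Directed edges: 78 total, each appears once with its reverse present → watertight.


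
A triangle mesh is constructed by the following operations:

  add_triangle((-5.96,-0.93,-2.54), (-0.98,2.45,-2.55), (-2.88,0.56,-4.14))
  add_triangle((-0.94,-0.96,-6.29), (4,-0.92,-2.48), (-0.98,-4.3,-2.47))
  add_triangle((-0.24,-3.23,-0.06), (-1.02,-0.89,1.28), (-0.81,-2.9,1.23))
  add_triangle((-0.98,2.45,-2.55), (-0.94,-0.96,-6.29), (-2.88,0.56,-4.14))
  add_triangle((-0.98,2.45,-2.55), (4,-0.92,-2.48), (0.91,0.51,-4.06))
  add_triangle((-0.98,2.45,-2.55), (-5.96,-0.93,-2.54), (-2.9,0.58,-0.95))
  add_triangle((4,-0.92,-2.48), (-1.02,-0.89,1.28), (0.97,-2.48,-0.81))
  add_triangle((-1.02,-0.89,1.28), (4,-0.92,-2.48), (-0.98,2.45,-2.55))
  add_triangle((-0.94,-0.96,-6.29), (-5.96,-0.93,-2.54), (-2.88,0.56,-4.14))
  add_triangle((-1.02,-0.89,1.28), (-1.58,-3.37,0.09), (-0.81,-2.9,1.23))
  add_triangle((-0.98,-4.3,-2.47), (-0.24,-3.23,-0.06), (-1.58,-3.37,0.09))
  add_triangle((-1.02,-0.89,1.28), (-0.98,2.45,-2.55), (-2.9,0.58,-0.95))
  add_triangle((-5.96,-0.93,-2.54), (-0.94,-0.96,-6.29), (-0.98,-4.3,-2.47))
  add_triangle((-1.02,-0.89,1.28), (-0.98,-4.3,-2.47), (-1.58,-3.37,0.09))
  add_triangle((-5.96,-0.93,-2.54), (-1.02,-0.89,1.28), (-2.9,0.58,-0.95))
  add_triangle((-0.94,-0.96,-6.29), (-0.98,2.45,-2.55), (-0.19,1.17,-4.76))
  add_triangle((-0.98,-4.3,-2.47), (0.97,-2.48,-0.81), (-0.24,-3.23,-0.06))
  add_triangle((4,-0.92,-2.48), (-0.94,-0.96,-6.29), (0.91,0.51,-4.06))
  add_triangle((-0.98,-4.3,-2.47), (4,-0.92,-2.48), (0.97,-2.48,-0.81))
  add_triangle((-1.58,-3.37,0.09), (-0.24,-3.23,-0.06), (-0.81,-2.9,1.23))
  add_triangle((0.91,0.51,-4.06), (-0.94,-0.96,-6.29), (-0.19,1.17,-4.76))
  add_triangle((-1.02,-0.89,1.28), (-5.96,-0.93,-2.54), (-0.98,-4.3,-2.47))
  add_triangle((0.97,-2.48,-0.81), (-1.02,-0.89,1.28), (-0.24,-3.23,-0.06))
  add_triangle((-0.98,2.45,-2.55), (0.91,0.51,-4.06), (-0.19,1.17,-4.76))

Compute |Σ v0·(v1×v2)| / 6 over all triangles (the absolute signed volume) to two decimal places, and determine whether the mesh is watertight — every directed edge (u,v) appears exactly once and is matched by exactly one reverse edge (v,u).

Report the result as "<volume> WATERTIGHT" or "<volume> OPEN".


99.85 WATERTIGHT

Per-triangle v0·(v1×v2)/6:
  t1: +5.3927
  t2: +18.3215
  t3: -0.2443
  t4: +5.9823
  t5: +3.6703
  t6: +2.9262
  t7: +1.1308
  t8: -1.4069
  t9: +8.2582
  t10: +0.7780
  t11: +1.7650
  t12: +0.5799
  t13: +22.6029
  t14: +0.1441
  t15: +1.9662
  t16: +2.7425
  t17: +1.7568
  t18: +6.0369
  t19: +4.0012
  t20: +0.8701
  t21: +2.3981
  t22: +8.5535
  t23: +0.4134
  t24: +1.2107
Σ = +99.8501 → |volume| = 99.85

Directed edges: 72 total, each appears once with its reverse present → watertight.


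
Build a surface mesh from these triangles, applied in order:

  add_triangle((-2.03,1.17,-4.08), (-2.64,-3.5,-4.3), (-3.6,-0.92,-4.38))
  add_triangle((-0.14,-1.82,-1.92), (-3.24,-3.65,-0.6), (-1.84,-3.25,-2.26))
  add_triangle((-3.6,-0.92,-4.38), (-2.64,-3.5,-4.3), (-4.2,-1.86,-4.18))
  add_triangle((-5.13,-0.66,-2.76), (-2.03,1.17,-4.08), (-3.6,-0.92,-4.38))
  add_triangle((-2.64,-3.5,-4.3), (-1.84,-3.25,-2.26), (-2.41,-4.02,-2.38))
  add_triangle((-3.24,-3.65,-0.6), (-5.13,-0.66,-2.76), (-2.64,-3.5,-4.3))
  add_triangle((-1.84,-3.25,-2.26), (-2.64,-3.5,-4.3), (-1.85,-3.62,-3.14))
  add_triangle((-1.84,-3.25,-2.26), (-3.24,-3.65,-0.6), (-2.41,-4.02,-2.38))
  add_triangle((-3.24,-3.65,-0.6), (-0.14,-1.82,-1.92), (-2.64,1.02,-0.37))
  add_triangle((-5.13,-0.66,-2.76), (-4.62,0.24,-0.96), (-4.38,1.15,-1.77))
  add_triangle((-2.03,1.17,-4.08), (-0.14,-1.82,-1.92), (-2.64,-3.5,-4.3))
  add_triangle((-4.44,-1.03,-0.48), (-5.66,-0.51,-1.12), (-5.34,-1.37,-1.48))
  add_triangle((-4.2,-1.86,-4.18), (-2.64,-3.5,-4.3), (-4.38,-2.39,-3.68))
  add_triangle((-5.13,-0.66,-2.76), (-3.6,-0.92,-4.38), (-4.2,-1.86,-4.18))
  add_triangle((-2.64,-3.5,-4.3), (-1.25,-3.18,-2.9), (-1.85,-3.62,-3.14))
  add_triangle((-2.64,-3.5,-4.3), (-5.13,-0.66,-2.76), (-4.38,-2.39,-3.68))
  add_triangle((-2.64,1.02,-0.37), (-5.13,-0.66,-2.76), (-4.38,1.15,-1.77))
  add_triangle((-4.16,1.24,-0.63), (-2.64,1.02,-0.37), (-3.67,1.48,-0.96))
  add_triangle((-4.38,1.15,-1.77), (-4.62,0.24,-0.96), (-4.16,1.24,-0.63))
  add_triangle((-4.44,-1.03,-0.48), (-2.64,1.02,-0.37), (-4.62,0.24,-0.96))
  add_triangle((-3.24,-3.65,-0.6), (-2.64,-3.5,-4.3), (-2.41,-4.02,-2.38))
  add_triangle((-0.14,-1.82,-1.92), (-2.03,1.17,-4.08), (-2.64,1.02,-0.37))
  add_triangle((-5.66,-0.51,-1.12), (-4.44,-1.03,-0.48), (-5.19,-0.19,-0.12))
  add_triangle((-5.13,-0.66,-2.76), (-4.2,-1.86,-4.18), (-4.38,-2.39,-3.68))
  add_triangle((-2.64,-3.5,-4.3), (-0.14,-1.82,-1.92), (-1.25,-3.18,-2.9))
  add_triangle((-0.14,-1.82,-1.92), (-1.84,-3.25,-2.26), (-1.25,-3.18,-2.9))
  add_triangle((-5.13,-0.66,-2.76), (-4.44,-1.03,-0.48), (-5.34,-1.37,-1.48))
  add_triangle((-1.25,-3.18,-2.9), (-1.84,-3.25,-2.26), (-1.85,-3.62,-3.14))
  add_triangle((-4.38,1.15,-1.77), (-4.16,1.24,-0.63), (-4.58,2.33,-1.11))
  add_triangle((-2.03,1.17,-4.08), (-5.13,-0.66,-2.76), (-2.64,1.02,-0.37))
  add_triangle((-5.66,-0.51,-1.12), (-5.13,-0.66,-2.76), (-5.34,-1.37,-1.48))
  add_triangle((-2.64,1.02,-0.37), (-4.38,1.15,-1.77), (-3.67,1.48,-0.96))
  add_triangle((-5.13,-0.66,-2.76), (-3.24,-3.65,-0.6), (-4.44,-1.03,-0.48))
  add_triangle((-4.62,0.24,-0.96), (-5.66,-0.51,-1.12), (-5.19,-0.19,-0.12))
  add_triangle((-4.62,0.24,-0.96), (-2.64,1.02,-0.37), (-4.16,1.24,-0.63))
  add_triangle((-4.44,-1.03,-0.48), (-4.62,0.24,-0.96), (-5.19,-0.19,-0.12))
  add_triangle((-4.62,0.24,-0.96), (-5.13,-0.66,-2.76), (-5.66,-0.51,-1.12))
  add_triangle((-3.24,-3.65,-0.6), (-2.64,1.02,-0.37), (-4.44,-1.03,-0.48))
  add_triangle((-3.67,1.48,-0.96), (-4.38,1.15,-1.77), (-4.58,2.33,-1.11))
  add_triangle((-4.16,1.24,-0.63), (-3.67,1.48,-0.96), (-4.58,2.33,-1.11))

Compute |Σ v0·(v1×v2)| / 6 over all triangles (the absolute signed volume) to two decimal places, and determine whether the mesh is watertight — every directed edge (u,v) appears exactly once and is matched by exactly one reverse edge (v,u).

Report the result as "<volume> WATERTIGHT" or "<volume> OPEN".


40.42 WATERTIGHT

Per-triangle v0·(v1×v2)/6:
  t1: +3.8320
  t2: +0.5188
  t3: +2.0901
  t4: +4.1566
  t5: +0.2837
  t6: +11.0493
  t7: +0.4237
  t8: -0.1233
  t9: -3.9784
  t10: +1.8167
  t11: +3.4309
  t12: +0.5858
  t13: +1.6353
  t14: +2.0065
  t15: +0.3589
  t16: -0.9208
  t17: -0.8570
  t18: +0.0733
  t19: +0.8444
  t20: +0.4742
  t21: +2.1366
  t22: -3.4523
  t23: +0.6434
  t24: +1.5056
  t25: +0.5123
  t26: +0.1371
  t27: -0.5682
  t28: +0.1112
  t29: +0.7852
  t30: +4.7586
  t31: +1.3841
  t32: -0.1379
  t33: +4.8281
  t34: +0.5735
  t35: -0.0186
  t36: -0.7737
  t37: +1.0888
  t38: -0.4831
  t39: -0.1513
  t40: -0.1589
Σ = +40.4211 → |volume| = 40.42

Directed edges: 120 total, each appears once with its reverse present → watertight.


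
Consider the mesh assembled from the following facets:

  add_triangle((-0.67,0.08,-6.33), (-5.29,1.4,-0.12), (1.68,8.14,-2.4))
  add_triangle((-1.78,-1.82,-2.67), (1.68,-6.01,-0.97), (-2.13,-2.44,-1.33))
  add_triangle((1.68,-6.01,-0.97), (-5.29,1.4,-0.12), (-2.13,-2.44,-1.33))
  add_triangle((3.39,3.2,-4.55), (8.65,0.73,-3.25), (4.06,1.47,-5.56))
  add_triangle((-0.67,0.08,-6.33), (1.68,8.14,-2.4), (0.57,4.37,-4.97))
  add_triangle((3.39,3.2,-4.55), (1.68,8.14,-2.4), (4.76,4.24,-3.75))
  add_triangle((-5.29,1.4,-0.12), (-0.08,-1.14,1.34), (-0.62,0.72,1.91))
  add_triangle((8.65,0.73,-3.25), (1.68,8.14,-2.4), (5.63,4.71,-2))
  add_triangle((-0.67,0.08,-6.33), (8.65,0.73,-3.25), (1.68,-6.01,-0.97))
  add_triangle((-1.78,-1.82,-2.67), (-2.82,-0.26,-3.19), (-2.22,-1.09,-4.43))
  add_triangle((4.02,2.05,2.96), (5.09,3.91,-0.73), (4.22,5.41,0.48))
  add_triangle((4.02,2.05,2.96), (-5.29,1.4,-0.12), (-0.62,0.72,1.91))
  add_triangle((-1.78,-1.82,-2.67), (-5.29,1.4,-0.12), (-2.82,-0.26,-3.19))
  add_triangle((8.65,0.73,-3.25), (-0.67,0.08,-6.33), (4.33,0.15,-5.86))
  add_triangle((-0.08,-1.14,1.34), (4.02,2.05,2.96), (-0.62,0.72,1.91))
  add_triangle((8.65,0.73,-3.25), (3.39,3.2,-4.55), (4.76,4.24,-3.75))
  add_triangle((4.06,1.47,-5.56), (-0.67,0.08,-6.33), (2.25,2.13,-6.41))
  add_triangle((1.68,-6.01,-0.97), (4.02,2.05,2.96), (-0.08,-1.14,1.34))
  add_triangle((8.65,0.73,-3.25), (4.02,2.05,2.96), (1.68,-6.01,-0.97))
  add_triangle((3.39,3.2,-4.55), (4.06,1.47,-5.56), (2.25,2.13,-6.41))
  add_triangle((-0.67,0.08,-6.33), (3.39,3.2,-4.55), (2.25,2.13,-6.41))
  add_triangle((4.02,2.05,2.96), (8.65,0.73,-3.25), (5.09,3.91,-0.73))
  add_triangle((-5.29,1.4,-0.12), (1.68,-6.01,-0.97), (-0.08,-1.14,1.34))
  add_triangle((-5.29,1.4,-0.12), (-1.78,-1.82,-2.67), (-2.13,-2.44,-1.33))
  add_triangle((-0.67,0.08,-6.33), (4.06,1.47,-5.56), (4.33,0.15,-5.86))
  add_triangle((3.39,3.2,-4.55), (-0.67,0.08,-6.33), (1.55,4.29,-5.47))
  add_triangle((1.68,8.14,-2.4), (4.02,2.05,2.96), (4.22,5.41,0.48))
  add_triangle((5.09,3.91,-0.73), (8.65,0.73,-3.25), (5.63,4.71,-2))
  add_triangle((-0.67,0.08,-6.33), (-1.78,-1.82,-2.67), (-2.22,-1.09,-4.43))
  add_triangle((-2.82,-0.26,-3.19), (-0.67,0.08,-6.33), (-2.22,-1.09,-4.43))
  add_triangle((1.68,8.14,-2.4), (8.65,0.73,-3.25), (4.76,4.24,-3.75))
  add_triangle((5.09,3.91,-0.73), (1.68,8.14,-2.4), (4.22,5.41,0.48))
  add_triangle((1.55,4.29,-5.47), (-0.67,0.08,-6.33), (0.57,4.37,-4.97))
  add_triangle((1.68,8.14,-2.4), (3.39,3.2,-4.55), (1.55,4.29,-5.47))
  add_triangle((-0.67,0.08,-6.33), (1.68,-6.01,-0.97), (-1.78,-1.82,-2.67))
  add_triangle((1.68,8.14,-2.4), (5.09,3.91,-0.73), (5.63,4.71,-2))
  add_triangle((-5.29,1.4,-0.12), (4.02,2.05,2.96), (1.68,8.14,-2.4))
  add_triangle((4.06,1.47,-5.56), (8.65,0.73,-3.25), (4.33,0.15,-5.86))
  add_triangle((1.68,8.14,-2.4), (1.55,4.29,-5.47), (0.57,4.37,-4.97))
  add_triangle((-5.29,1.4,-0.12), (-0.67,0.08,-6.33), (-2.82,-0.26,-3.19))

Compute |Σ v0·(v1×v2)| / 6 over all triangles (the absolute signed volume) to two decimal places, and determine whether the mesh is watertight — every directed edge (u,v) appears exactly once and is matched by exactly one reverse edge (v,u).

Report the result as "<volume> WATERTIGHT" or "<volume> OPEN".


Per-triangle v0·(v1×v2)/6:
  t1: +48.0044
  t2: +4.5470
  t3: +3.6192
  t4: +11.6238
  t5: +0.5891
  t6: +9.7509
  t7: +2.6275
  t8: +12.1286
  t9: +58.4389
  t10: +1.2201
  t11: +7.4610
  t12: +3.8763
  t13: +3.9814
  t14: -2.8774
  t15: +2.7140
  t16: +9.8892
  t17: +5.7241
  t18: +8.0613
  t19: +38.8116
  t20: +4.5254
  t21: +1.3397
  t22: +19.5146
  t23: +7.6161
  t24: +4.3750
  t25: +6.9377
  t26: +10.1820
  t27: +4.8814
  t28: +6.6404
  t29: +1.6143
  t30: +2.4464
  t31: +12.8307
  t32: +10.2773
  t33: +4.7935
  t34: +12.3203
  t35: +13.0000
  t36: +6.2240
  t37: +28.4070
  t38: +8.1330
  t39: +5.2130
  t40: +5.3345
Σ = +406.7975 → |volume| = 406.80

Directed edges: 120 total, each appears once with its reverse present → watertight.

406.80 WATERTIGHT


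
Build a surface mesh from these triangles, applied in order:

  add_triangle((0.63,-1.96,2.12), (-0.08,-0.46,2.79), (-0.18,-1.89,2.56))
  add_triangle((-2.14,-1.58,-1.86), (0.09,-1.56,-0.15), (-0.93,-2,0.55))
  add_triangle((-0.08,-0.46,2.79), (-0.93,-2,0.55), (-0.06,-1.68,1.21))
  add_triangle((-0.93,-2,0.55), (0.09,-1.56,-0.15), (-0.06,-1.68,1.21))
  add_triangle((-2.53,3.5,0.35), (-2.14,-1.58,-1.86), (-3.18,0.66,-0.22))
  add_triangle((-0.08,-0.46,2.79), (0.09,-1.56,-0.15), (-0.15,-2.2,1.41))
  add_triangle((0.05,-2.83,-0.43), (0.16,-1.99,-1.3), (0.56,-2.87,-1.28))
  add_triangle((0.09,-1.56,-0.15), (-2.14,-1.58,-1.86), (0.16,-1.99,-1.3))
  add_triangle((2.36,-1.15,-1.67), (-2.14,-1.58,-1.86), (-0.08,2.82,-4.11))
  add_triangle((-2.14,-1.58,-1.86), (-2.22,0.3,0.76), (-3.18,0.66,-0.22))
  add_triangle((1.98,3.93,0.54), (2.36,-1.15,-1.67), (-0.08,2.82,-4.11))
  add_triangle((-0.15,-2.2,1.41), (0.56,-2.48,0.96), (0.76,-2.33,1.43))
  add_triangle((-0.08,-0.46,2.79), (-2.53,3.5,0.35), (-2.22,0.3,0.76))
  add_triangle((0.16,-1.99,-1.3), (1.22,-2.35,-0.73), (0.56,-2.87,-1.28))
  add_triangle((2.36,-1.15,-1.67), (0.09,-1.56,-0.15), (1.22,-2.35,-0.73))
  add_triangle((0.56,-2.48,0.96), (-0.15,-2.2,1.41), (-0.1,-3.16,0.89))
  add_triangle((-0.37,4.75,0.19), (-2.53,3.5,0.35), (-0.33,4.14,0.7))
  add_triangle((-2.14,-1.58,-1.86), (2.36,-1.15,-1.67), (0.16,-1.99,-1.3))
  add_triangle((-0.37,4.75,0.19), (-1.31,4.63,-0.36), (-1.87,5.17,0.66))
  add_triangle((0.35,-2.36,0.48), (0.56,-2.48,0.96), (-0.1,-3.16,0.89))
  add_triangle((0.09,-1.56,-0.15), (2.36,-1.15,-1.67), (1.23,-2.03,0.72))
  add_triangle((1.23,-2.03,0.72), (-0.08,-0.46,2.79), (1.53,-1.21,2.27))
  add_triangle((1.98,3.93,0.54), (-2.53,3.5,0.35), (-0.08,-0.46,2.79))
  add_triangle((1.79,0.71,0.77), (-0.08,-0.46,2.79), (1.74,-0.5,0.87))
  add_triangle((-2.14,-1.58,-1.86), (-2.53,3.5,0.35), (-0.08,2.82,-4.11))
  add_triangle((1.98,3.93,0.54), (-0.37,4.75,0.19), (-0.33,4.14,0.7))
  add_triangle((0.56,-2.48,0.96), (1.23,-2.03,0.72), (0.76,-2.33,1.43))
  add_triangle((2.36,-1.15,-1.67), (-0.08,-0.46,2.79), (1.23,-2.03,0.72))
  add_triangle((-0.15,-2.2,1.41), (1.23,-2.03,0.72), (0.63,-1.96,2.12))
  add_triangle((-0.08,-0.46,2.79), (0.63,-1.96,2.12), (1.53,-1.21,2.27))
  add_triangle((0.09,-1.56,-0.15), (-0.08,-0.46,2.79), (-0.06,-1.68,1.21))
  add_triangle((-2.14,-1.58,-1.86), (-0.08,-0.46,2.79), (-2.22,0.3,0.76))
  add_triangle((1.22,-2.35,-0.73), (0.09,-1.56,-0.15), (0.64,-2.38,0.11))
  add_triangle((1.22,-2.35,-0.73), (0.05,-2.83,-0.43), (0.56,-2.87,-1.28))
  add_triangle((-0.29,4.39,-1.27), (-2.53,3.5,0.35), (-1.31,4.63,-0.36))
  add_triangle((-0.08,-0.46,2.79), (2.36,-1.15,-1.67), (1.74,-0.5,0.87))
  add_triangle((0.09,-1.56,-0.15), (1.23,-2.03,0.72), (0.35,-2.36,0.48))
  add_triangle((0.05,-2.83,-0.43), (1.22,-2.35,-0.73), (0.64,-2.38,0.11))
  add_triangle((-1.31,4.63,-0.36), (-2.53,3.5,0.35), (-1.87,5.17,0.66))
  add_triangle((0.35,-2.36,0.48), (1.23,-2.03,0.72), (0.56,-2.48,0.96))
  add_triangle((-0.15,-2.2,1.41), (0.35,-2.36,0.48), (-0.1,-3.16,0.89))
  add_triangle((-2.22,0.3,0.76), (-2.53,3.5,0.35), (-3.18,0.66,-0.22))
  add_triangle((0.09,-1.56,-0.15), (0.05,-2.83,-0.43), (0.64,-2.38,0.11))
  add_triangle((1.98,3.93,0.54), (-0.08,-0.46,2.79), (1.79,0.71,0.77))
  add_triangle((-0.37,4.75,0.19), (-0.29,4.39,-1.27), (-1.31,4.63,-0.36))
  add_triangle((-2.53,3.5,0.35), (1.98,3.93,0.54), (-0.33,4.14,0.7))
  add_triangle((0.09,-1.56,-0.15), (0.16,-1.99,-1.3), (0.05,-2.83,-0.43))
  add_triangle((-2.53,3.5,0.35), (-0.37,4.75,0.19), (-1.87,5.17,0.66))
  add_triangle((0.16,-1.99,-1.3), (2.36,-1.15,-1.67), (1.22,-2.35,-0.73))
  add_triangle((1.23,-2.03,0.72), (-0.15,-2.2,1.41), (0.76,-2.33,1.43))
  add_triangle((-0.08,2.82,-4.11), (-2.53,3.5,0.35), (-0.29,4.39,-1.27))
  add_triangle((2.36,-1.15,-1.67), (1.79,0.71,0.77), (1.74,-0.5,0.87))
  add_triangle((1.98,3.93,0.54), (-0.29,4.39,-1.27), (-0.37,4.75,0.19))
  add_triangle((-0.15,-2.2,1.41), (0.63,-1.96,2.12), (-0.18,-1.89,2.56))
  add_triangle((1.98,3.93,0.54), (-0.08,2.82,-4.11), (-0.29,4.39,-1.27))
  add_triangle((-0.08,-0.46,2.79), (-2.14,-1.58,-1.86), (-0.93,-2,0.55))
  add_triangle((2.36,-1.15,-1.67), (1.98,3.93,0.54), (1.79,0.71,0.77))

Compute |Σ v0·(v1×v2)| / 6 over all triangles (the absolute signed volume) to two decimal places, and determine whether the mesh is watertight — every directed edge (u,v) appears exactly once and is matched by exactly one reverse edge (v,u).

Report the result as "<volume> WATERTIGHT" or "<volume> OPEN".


84.07 OPEN

Per-triangle v0·(v1×v2)/6:
  t1: +0.5513
  t2: +0.8949
  t3: +0.6069
  t4: +0.3425
  t5: +2.1360
  t6: -0.1591
  t7: +0.1900
  t8: +0.6632
  t9: +7.9895
  t10: +1.1260
  t11: +10.1453
  t12: +0.1951
  t13: +3.1382
  t14: +0.1155
  t15: -0.1391
  t16: +0.2768
  t17: +0.9538
  t18: +1.3134
  t19: +0.9739
  t20: +0.1206
  t21: +0.9970
  t22: -0.9316
  t23: +8.0106
  t24: +0.9873
  t25: +10.3532
  t26: +0.9695
  t27: +0.1748
  t28: +1.2260
  t29: +0.5961
  t30: +0.9261
  t31: +0.0776
  t32: +2.3623
  t33: -0.1614
  t34: +0.3795
  t35: +0.6463
  t36: +0.7864
  t37: +0.1537
  t38: +0.3673
  t39: +1.0663
  t40: +0.1432
  t41: -0.1690
  t42: +1.4852
  t43: +0.0107
  t44: +2.6099
  t45: +1.1089
  t46: -0.5760
  t47: -0.0345
  t48: -0.5660
  t49: +0.9197
  t50: -0.1640
  t51: +5.4347
  t52: +1.0290
  t53: +2.6321
  t54: +0.3938
  t55: +5.5284
  t56: +1.1453
  t57: +2.7131
Σ = +84.0662 → |volume| = 84.07

Directed edges: 171 total; 9 unmatched, e.g. (-0.08,-0.46,2.79)→(-0.18,-1.89,2.56) → open.


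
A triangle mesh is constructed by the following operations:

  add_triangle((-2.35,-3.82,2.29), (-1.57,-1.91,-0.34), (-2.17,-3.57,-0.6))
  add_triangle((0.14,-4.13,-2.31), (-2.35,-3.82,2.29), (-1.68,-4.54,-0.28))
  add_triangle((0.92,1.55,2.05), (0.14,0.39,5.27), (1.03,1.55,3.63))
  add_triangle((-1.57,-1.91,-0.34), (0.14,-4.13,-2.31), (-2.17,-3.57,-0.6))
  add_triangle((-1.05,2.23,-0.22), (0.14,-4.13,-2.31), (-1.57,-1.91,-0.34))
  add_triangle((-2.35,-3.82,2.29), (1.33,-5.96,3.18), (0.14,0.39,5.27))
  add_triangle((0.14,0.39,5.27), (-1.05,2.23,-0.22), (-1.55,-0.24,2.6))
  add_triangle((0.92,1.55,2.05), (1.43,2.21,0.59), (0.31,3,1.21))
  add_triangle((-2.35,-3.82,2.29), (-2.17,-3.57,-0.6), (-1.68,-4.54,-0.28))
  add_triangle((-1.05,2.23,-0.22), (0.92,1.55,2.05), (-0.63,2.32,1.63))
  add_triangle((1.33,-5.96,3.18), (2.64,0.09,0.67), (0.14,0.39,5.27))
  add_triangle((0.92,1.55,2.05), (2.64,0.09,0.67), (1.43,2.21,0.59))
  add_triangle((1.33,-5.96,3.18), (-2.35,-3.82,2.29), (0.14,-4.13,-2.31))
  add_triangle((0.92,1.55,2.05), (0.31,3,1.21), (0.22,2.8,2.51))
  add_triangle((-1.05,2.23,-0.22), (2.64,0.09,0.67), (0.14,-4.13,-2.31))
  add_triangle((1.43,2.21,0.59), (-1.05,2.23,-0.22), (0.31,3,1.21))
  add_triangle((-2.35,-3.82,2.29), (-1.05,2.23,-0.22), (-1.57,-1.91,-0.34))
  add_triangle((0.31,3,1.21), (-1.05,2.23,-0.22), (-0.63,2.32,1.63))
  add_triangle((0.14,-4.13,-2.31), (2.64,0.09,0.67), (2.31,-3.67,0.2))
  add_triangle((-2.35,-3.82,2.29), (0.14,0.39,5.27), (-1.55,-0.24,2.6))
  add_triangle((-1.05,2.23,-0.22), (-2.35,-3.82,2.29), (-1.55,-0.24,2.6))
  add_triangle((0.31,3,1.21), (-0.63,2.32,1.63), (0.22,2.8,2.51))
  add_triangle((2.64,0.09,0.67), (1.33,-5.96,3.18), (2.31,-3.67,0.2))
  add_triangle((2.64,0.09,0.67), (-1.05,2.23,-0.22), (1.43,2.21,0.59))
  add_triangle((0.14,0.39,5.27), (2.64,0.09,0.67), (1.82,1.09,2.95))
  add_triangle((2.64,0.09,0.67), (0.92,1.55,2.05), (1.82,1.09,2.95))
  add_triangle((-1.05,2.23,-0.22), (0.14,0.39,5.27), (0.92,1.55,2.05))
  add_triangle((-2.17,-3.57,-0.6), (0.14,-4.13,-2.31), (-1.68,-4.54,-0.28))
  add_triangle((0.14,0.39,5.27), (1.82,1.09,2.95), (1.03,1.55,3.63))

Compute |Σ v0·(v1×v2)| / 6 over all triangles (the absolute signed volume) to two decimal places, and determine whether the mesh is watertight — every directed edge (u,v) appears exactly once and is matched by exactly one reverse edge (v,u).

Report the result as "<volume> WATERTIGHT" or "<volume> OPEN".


Per-triangle v0·(v1×v2)/6:
  t1: +0.7139
  t2: +1.7318
  t3: +0.1724
  t4: +0.4232
  t5: +2.1396
  t6: +17.4831
  t7: +3.5910
  t8: +0.9706
  t9: +1.8915
  t10: -0.7613
  t11: +14.3131
  t12: +1.5757
  t13: +14.5537
  t14: +0.5739
  t15: +2.2538
  t16: +0.8655
  t17: +2.5706
  t18: +0.9313
  t19: +3.1661
  t20: +4.7577
  t21: +2.7900
  t22: +0.5763
  t23: +5.7091
  t24: +0.1822
  t25: +1.9458
  t26: +0.8409
  t27: +2.9901
  t28: +1.7997
  t29: +1.2454
Σ = +91.9968 → |volume| = 92.00

Directed edges: 87 total; 9 unmatched, e.g. (1.03,1.55,3.63)→(0.92,1.55,2.05) → open.

92.00 OPEN


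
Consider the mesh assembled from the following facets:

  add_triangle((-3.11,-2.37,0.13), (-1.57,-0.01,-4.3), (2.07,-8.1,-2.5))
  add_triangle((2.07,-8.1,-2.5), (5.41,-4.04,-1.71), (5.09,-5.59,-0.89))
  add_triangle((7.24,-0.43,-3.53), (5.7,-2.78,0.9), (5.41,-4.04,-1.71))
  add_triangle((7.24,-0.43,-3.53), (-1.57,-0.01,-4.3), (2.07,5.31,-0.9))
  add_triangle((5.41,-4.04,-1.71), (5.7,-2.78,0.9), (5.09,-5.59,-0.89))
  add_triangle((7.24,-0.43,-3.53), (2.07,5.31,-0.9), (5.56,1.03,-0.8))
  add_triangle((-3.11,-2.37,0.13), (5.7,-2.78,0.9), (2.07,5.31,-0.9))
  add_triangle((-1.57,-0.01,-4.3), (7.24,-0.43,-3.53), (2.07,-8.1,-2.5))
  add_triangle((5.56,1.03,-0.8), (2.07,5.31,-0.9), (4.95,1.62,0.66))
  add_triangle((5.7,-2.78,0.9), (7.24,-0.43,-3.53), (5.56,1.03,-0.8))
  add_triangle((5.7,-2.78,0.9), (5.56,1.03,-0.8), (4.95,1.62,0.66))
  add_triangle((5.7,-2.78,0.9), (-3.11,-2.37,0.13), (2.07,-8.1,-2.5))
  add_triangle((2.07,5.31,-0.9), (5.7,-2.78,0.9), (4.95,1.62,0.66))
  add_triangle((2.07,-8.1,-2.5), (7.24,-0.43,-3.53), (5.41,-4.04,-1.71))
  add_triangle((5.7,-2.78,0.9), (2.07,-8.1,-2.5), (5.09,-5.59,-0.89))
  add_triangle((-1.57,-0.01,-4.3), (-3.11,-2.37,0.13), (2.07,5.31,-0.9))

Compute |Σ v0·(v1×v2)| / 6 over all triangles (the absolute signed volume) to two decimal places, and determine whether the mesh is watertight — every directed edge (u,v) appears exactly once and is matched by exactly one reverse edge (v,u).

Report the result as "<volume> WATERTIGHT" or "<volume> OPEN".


204.61 WATERTIGHT

Per-triangle v0·(v1×v2)/6:
  t1: +23.3828
  t2: +7.2254
  t3: +13.7759
  t4: +33.1944
  t5: +5.3150
  t6: +12.3479
  t7: -0.8015
  t8: +48.5729
  t9: +6.6568
  t10: +11.6682
  t11: +5.9984
  t12: +14.6214
  t13: -3.9720
  t14: +15.6194
  t15: +3.0633
  t16: +7.9459
Σ = +204.6143 → |volume| = 204.61

Directed edges: 48 total, each appears once with its reverse present → watertight.


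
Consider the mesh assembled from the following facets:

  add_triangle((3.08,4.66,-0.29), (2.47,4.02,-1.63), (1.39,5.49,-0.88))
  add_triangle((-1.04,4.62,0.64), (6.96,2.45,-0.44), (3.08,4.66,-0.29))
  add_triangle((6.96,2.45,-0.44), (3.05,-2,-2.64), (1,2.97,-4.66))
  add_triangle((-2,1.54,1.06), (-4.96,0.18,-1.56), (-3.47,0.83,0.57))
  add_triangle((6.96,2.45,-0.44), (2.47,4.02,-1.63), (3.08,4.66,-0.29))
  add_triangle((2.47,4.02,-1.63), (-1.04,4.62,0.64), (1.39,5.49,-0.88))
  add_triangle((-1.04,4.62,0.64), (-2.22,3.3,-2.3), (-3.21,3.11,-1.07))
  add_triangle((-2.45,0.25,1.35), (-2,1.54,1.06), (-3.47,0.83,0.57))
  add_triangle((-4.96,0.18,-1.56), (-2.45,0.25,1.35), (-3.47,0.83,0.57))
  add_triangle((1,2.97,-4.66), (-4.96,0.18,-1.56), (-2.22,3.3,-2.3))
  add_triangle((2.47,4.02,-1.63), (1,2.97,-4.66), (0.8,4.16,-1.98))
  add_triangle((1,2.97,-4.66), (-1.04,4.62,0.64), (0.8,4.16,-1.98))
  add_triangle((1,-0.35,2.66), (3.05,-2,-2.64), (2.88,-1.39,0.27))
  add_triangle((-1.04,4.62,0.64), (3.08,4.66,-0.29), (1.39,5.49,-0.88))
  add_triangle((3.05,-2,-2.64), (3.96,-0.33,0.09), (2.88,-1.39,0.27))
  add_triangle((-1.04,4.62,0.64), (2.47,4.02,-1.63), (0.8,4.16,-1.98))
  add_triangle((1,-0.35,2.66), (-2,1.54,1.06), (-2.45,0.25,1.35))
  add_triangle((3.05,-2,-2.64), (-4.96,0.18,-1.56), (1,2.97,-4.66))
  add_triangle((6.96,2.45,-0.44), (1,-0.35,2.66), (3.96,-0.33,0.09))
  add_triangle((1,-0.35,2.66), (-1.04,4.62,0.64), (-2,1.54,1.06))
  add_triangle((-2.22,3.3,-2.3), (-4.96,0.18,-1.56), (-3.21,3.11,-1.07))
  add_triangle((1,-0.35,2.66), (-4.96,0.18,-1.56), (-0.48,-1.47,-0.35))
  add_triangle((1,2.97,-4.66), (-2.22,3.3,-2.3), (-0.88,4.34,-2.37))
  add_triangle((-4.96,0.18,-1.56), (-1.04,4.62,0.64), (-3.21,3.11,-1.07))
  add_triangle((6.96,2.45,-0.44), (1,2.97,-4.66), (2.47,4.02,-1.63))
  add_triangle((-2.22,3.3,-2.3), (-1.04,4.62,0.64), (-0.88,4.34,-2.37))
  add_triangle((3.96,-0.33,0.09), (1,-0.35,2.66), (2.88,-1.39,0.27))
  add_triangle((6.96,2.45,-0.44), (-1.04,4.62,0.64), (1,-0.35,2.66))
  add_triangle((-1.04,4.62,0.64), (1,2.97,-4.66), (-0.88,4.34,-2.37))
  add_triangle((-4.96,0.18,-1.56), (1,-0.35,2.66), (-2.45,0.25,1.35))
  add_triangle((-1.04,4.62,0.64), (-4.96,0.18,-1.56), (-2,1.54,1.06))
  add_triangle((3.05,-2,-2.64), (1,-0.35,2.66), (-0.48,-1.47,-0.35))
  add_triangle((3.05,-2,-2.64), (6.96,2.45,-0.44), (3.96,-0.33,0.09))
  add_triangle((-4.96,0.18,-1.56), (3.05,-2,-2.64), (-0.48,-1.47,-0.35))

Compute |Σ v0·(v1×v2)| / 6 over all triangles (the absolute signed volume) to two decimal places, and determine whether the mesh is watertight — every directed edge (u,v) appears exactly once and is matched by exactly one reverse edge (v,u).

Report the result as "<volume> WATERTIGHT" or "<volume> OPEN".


165.79 WATERTIGHT

Per-triangle v0·(v1×v2)/6:
  t1: +2.3208
  t2: +2.9331
  t3: +23.8212
  t4: +1.0323
  t5: +5.7652
  t6: +0.1584
  t7: +3.6215
  t8: +0.7239
  t9: +1.0130
  t10: +9.2584
  t11: +3.9037
  t12: +3.4965
  t13: +0.4640
  t14: +3.3242
  t15: +2.2921
  t16: +3.7190
  t17: +1.7474
  t18: +16.7143
  t19: +5.1687
  t20: +4.0487
  t21: +3.8030
  t22: +2.9356
  t23: +3.9852
  t24: +2.6220
  t25: +12.3236
  t26: +3.5853
  t27: +1.9657
  t28: +16.2184
  t29: +3.4387
  t30: +0.8623
  t31: +5.2249
  t32: +3.0796
  t33: +6.1073
  t34: +4.1148
Σ = +165.7931 → |volume| = 165.79

Directed edges: 102 total, each appears once with its reverse present → watertight.


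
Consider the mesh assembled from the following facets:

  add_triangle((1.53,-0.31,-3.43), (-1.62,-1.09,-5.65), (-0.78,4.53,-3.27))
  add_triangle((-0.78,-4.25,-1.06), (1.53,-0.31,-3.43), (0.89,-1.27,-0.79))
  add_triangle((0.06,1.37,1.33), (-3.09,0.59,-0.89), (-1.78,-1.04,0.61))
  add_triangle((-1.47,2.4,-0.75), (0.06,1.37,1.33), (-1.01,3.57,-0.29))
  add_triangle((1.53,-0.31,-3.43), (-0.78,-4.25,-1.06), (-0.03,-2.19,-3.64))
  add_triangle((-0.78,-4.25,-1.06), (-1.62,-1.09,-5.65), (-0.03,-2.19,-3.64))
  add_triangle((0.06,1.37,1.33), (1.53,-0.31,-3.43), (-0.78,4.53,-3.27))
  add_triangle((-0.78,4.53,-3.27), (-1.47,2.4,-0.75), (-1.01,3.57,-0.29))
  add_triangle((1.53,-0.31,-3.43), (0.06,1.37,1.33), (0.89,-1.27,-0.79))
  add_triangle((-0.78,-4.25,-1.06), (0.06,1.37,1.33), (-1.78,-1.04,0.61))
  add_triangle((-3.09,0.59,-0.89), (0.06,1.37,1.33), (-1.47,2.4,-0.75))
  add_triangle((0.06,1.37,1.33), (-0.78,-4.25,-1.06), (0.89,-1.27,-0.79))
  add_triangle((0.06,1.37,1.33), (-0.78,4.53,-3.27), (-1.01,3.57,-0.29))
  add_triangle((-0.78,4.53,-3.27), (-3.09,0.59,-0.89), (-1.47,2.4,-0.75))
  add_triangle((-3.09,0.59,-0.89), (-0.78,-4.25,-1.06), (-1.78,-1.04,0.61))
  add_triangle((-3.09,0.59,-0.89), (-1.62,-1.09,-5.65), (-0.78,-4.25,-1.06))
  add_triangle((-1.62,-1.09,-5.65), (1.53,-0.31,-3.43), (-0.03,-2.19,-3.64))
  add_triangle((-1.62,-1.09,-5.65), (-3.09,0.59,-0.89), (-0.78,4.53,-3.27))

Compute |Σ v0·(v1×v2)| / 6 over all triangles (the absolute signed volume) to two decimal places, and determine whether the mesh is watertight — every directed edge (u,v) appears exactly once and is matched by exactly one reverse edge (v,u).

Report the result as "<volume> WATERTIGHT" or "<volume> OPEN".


Per-triangle v0·(v1×v2)/6:
  t1: +12.1628
  t2: +2.1352
  t3: +1.7316
  t4: +0.5305
  t5: +2.5943
  t6: +4.5286
  t7: +3.4015
  t8: +1.5315
  t9: +0.8317
  t10: +0.9946
  t11: +1.6651
  t12: +0.7220
  t13: +1.2030
  t14: +2.5869
  t15: +3.1370
  t16: +11.1407
  t17: +3.8571
  t18: +13.8897
Σ = +68.6439 → |volume| = 68.64

Directed edges: 54 total, each appears once with its reverse present → watertight.

68.64 WATERTIGHT


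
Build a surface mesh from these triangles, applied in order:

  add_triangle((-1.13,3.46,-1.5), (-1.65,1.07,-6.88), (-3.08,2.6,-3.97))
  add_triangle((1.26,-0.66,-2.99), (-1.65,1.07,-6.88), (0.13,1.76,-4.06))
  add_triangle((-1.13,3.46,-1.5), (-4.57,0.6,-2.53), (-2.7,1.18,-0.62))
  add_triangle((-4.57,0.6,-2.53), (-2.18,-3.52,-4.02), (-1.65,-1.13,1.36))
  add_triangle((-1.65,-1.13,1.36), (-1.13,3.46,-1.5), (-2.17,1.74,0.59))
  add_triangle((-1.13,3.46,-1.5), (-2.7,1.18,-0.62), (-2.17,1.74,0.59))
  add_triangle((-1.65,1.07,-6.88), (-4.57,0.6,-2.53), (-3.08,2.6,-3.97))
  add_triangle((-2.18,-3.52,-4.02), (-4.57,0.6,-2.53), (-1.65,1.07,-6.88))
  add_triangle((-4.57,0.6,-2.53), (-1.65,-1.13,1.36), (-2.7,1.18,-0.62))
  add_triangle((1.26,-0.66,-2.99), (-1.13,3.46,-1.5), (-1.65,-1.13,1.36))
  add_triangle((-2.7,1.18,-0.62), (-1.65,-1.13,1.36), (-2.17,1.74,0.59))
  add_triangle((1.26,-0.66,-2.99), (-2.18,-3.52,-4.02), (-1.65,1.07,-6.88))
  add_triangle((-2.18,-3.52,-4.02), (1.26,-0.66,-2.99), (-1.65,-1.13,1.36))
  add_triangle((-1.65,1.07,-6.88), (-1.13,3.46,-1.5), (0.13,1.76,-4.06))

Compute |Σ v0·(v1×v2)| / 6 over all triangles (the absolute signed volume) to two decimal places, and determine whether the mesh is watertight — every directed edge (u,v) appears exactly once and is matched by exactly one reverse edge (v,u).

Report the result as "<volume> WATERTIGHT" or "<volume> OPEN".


Per-triangle v0·(v1×v2)/6:
  t1: +6.1221
  t2: +3.9823
  t3: +2.7562
  t4: +9.4763
  t5: -0.7615
  t6: +1.8945
  t7: +8.5059
  t8: +19.1259
  t9: +2.3267
  t10: -3.2904
  t11: +1.5260
  t12: +10.9659
  t13: +1.3483
  t14: +5.0804
Σ = +69.0586 → |volume| = 69.06

Directed edges: 42 total; 6 unmatched, e.g. (-3.08,2.6,-3.97)→(-1.13,3.46,-1.5) → open.

69.06 OPEN


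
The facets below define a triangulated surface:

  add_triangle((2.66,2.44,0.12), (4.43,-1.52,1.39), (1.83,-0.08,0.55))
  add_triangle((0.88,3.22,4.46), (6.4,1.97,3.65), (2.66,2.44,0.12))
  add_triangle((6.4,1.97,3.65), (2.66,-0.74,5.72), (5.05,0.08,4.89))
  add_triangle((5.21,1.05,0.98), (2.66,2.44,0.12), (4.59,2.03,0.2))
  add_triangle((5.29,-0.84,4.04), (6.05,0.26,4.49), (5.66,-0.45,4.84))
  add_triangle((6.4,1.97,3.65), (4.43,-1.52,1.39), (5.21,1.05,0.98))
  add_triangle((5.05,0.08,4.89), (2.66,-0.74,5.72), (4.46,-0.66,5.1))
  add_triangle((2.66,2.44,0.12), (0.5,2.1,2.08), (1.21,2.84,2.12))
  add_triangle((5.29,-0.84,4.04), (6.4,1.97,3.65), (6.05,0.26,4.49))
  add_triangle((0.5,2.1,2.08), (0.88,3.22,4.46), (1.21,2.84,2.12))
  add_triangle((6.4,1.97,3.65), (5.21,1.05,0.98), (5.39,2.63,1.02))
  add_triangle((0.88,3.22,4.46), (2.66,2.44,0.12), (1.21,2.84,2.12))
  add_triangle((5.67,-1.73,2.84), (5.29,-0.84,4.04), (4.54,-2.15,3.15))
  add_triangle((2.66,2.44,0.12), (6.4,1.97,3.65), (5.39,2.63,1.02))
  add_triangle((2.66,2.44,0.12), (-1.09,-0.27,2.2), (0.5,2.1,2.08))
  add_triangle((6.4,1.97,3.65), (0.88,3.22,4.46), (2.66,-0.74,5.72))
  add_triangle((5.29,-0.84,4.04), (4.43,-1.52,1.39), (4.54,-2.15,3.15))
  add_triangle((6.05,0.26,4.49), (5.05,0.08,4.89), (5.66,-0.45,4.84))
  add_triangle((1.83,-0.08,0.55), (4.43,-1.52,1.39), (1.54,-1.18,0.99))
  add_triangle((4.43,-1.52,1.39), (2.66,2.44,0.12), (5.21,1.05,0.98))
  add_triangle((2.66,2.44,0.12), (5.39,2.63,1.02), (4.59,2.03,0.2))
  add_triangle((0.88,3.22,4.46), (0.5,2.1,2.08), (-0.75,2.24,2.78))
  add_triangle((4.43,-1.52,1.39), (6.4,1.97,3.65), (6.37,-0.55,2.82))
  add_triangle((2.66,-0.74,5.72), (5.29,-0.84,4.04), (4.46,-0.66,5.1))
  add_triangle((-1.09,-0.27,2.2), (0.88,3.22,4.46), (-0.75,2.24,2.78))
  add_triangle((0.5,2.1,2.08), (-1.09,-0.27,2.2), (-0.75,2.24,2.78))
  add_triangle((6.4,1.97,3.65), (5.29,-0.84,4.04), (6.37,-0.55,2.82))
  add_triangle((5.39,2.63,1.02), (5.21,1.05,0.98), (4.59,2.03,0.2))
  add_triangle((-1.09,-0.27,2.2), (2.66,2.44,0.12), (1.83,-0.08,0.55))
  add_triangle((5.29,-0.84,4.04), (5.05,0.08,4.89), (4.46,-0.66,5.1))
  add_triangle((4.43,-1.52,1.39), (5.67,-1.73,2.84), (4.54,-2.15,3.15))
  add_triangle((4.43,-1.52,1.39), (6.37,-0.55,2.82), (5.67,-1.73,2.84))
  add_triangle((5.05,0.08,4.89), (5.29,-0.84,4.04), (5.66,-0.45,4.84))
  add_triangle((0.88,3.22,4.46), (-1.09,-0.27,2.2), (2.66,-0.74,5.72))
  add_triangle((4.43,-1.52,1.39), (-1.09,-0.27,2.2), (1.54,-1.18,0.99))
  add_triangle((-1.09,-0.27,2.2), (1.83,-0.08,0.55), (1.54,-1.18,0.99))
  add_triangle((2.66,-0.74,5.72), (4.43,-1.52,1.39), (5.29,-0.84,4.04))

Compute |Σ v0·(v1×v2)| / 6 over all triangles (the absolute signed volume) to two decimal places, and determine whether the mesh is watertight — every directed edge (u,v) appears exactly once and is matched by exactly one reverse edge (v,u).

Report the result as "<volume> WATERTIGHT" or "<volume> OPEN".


Per-triangle v0·(v1×v2)/6:
  t1: -0.2292
  t2: +11.2395
  t3: +3.2683
  t4: -0.7318
  t5: +0.6085
  t6: +5.4538
  t7: +1.4193
  t8: -0.0751
  t9: +0.9887
  t10: +0.2649
  t11: +3.2754
  t12: +1.1811
  t13: +1.6456
  t14: +2.1052
  t15: -0.9709
  t16: +19.8026
  t17: -2.2830
  t18: +0.7100
  t19: -0.1934
  t20: -0.1235
  t21: +0.7582
  t22: +0.5930
  t23: +0.5433
  t24: +0.6311
  t25: +2.0576
  t26: -0.9068
  t27: +4.8801
  t28: +0.8951
  t29: -1.9049
  t30: +1.2731
  t31: +0.7384
  t32: +1.1506
  t33: +0.0065
  t34: +7.6323
  t35: +0.9820
  t36: -0.8067
  t37: +3.2137
Σ = +69.0925 → |volume| = 69.09

Directed edges: 111 total; 9 unmatched, e.g. (5.05,0.08,4.89)→(6.4,1.97,3.65) → open.

69.09 OPEN


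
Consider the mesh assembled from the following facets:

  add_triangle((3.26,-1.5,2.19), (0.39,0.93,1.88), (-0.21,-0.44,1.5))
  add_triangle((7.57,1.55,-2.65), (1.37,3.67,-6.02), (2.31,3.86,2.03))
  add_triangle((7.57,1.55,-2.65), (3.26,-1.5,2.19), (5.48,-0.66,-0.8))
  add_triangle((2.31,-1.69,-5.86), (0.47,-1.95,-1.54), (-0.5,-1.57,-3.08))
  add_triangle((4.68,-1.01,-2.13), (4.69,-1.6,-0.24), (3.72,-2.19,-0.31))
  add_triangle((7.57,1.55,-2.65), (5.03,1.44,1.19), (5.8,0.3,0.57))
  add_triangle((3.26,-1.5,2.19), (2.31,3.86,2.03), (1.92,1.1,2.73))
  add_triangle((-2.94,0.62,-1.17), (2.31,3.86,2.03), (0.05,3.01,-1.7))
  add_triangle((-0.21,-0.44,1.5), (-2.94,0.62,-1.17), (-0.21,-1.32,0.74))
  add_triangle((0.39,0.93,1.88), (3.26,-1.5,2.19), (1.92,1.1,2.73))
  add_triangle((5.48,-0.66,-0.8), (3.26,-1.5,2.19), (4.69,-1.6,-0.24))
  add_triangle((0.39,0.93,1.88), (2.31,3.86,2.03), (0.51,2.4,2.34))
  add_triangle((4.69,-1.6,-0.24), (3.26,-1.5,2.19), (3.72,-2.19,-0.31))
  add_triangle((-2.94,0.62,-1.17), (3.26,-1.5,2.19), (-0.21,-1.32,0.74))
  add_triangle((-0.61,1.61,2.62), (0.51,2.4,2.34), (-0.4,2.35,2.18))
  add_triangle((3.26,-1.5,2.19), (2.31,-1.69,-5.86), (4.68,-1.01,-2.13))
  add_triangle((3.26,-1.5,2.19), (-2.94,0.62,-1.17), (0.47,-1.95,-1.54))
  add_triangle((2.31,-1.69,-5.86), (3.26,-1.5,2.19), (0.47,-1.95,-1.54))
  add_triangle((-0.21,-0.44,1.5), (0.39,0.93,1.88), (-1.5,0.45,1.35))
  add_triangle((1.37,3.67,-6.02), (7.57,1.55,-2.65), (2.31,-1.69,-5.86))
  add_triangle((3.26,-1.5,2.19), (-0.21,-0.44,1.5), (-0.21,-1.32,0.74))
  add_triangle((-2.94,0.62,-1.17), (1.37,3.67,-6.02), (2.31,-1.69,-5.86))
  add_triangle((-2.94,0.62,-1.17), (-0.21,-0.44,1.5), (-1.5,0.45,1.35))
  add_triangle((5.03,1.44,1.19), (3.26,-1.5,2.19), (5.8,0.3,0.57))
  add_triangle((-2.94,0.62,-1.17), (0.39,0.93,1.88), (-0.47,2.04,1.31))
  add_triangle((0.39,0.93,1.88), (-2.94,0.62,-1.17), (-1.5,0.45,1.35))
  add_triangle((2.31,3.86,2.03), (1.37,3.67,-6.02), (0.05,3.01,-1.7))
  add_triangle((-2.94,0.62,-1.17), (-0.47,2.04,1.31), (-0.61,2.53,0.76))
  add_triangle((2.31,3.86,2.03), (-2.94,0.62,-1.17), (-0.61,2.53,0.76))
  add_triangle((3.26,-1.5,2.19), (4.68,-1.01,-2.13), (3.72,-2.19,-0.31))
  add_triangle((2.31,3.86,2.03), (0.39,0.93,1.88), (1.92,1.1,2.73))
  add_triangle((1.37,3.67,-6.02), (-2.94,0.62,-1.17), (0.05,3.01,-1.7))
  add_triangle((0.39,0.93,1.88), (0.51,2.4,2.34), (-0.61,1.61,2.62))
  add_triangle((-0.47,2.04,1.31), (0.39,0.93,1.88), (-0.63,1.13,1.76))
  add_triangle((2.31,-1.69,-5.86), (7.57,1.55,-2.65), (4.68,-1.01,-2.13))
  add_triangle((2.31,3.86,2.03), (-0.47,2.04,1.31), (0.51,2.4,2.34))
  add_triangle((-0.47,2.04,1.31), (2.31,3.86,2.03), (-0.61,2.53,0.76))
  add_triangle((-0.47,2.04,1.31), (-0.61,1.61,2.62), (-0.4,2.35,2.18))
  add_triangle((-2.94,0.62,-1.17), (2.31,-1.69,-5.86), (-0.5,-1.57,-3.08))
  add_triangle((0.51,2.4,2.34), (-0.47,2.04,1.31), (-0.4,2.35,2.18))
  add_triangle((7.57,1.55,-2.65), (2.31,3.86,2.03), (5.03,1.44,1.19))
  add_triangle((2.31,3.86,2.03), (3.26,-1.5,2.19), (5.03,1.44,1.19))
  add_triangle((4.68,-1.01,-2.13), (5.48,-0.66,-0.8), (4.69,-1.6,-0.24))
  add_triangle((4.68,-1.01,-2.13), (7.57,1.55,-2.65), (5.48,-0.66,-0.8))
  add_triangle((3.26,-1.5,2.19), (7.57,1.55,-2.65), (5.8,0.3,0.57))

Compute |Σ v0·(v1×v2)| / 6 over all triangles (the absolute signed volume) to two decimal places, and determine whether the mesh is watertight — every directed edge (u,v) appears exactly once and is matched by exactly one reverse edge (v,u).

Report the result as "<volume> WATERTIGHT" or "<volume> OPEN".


Per-triangle v0·(v1×v2)/6:
  t1: +1.4610
  t2: +35.8150
  t3: +4.4314
  t4: +2.4298
  t5: +1.4157
  t6: +4.6498
  t7: +3.3368
  t8: +5.3075
  t9: +0.8632
  t10: +0.8755
  t11: +2.0707
  t12: +0.7134
  t13: +1.7328
  t14: -0.2688
  t15: +0.4202
  t16: +6.4015
  t17: +1.4972
  t18: +6.3496
  t19: +0.6237
  t20: +36.7212
  t21: +1.0062
  t22: +17.0204
  t23: +0.5657
  t24: +3.2544
  t25: +0.8978
  t26: +0.8527
  t27: +7.2120
  t28: +0.8079
  t29: +0.8290
  t30: -3.1157
  t31: +1.3595
  t32: +6.3806
  t33: +0.4515
  t34: -0.3737
  t35: +11.2021
  t36: +1.0311
  t37: +0.9447
  t38: +0.1308
  t39: +3.8675
  t40: +0.2041
  t41: +11.1411
  t42: +6.8307
  t43: +1.5491
  t44: +3.8827
  t45: +3.3808
Σ = +198.1601 → |volume| = 198.16

Directed edges: 135 total; 7 unmatched, e.g. (0.47,-1.95,-1.54)→(-0.5,-1.57,-3.08) → open.

198.16 OPEN


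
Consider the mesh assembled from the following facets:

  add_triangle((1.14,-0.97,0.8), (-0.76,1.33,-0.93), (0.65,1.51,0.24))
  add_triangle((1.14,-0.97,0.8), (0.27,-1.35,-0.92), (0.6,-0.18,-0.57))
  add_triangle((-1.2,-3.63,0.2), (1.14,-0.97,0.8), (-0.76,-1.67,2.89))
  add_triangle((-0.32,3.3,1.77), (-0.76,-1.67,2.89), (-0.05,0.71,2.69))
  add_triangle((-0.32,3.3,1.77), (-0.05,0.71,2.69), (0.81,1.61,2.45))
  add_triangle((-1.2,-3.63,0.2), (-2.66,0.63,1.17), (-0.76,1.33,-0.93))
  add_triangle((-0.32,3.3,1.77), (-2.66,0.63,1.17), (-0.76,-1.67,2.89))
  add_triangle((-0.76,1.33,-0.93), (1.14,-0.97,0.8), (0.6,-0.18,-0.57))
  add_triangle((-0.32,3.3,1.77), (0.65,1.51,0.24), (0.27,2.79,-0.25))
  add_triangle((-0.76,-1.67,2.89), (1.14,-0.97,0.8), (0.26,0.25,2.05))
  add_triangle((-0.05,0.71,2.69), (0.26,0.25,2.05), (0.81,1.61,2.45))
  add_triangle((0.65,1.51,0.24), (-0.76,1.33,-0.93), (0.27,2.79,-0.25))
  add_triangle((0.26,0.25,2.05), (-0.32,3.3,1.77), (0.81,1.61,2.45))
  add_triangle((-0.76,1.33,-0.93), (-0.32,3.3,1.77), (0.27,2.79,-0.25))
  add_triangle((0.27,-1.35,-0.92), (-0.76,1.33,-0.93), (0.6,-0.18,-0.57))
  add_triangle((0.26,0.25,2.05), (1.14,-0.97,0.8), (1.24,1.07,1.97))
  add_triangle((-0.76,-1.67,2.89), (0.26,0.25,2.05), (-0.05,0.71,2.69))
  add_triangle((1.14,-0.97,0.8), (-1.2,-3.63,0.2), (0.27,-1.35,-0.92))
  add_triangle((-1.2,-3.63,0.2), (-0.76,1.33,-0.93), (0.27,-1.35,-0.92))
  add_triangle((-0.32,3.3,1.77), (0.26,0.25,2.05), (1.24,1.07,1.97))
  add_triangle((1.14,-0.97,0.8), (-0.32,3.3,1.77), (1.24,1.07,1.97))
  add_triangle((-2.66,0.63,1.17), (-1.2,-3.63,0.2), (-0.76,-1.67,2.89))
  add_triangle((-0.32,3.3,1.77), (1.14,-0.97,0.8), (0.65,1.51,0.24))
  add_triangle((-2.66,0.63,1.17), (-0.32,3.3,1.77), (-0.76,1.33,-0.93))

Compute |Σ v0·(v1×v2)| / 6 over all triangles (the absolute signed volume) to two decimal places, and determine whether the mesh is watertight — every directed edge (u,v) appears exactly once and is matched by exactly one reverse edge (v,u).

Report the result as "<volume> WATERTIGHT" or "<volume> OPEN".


Per-triangle v0·(v1×v2)/6:
  t1: +0.1274
  t2: +0.2806
  t3: +2.5665
  t4: +1.2102
  t5: +1.2106
  t6: +2.3610
  t7: +4.9894
  t8: +0.1038
  t9: +0.5956
  t10: +1.1285
  t11: +0.2404
  t12: +0.0349
  t13: -0.7700
  t14: +1.0947
  t15: +0.2828
  t16: +0.6556
  t17: +0.4173
  t18: +1.2023
  t19: +1.0930
  t20: +1.1977
  t21: -0.1726
  t22: +4.7038
  t23: +0.9062
  t24: +2.6378
Σ = +28.0973 → |volume| = 28.10

Directed edges: 72 total, each appears once with its reverse present → watertight.

28.10 WATERTIGHT
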